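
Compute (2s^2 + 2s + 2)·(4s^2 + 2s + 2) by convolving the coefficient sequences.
Ascending coefficients: a = [2, 2, 2], b = [2, 2, 4]. c[0] = 2×2 = 4; c[1] = 2×2 + 2×2 = 8; c[2] = 2×4 + 2×2 + 2×2 = 16; c[3] = 2×4 + 2×2 = 12; c[4] = 2×4 = 8. Result coefficients: [4, 8, 16, 12, 8] → 8s^4 + 12s^3 + 16s^2 + 8s + 4

8s^4 + 12s^3 + 16s^2 + 8s + 4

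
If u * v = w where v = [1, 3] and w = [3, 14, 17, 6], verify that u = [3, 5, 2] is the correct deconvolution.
Forward-compute [3, 5, 2] * [1, 3]: w[0] = 3×1 = 3; w[1] = 3×3 + 5×1 = 14; w[2] = 5×3 + 2×1 = 17; w[3] = 2×3 = 6 → [3, 14, 17, 6]. Matches given w = [3, 14, 17, 6], so verified.

Verified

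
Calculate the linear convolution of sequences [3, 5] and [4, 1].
y[0] = 3×4 = 12; y[1] = 3×1 + 5×4 = 23; y[2] = 5×1 = 5

[12, 23, 5]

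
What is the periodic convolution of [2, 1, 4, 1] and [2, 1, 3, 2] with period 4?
Use y[k] = Σ_j u[j]·v[(k-j) mod 4]. y[0] = 2×2 + 1×2 + 4×3 + 1×1 = 19; y[1] = 2×1 + 1×2 + 4×2 + 1×3 = 15; y[2] = 2×3 + 1×1 + 4×2 + 1×2 = 17; y[3] = 2×2 + 1×3 + 4×1 + 1×2 = 13. Result: [19, 15, 17, 13]

[19, 15, 17, 13]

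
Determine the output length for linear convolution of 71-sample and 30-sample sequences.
Linear/full convolution length: m + n - 1 = 71 + 30 - 1 = 100

100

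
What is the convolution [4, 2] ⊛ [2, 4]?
y[0] = 4×2 = 8; y[1] = 4×4 + 2×2 = 20; y[2] = 2×4 = 8

[8, 20, 8]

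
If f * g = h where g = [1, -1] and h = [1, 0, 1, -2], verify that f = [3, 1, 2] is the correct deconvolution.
Forward-compute [3, 1, 2] * [1, -1]: h[0] = 3×1 = 3; h[1] = 3×-1 + 1×1 = -2; h[2] = 1×-1 + 2×1 = 1; h[3] = 2×-1 = -2 → [3, -2, 1, -2]. Does not match given h = [1, 0, 1, -2].

Not verified. [3, 1, 2] * [1, -1] = [3, -2, 1, -2], which differs from [1, 0, 1, -2] at index 0.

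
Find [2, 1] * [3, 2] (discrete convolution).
y[0] = 2×3 = 6; y[1] = 2×2 + 1×3 = 7; y[2] = 1×2 = 2

[6, 7, 2]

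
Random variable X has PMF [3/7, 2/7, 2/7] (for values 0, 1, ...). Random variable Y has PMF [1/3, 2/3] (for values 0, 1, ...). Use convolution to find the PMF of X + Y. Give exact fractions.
P(X+Y=k) = Σ_i P(X=i)·P(Y=k-i) — a convolution of [3/7, 2/7, 2/7] and [1/3, 2/3]. P(X+Y=0) = (3/7)×(1/3) = 1/7; P(X+Y=1) = (3/7)×(2/3) + (2/7)×(1/3) = 2/7 + 2/21 = 8/21; P(X+Y=2) = (2/7)×(2/3) + (2/7)×(1/3) = 4/21 + 2/21 = 2/7; P(X+Y=3) = (2/7)×(2/3) = 4/21. PMF: [1/7, 8/21, 2/7, 4/21] (sums to 1 ✓)

[1/7, 8/21, 2/7, 4/21]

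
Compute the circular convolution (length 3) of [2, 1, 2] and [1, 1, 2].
Use y[k] = Σ_j x[j]·h[(k-j) mod 3]. y[0] = 2×1 + 1×2 + 2×1 = 6; y[1] = 2×1 + 1×1 + 2×2 = 7; y[2] = 2×2 + 1×1 + 2×1 = 7. Result: [6, 7, 7]

[6, 7, 7]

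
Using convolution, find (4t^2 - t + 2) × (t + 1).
Ascending coefficients: a = [2, -1, 4], b = [1, 1]. c[0] = 2×1 = 2; c[1] = 2×1 + -1×1 = 1; c[2] = -1×1 + 4×1 = 3; c[3] = 4×1 = 4. Result coefficients: [2, 1, 3, 4] → 4t^3 + 3t^2 + t + 2

4t^3 + 3t^2 + t + 2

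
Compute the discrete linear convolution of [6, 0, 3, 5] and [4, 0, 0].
y[0] = 6×4 = 24; y[1] = 6×0 + 0×4 = 0; y[2] = 6×0 + 0×0 + 3×4 = 12; y[3] = 0×0 + 3×0 + 5×4 = 20; y[4] = 3×0 + 5×0 = 0; y[5] = 5×0 = 0

[24, 0, 12, 20, 0, 0]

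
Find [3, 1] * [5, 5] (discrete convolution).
y[0] = 3×5 = 15; y[1] = 3×5 + 1×5 = 20; y[2] = 1×5 = 5

[15, 20, 5]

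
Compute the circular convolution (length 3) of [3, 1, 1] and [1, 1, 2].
Use y[k] = Σ_j x[j]·h[(k-j) mod 3]. y[0] = 3×1 + 1×2 + 1×1 = 6; y[1] = 3×1 + 1×1 + 1×2 = 6; y[2] = 3×2 + 1×1 + 1×1 = 8. Result: [6, 6, 8]

[6, 6, 8]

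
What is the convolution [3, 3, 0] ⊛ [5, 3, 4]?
y[0] = 3×5 = 15; y[1] = 3×3 + 3×5 = 24; y[2] = 3×4 + 3×3 + 0×5 = 21; y[3] = 3×4 + 0×3 = 12; y[4] = 0×4 = 0

[15, 24, 21, 12, 0]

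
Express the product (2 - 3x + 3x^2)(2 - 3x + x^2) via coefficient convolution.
Ascending coefficients: a = [2, -3, 3], b = [2, -3, 1]. c[0] = 2×2 = 4; c[1] = 2×-3 + -3×2 = -12; c[2] = 2×1 + -3×-3 + 3×2 = 17; c[3] = -3×1 + 3×-3 = -12; c[4] = 3×1 = 3. Result coefficients: [4, -12, 17, -12, 3] → 4 - 12x + 17x^2 - 12x^3 + 3x^4

4 - 12x + 17x^2 - 12x^3 + 3x^4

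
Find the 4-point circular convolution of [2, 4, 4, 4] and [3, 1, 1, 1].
Use y[k] = Σ_j x[j]·h[(k-j) mod 4]. y[0] = 2×3 + 4×1 + 4×1 + 4×1 = 18; y[1] = 2×1 + 4×3 + 4×1 + 4×1 = 22; y[2] = 2×1 + 4×1 + 4×3 + 4×1 = 22; y[3] = 2×1 + 4×1 + 4×1 + 4×3 = 22. Result: [18, 22, 22, 22]

[18, 22, 22, 22]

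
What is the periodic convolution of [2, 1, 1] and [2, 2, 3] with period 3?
Use y[k] = Σ_j x[j]·h[(k-j) mod 3]. y[0] = 2×2 + 1×3 + 1×2 = 9; y[1] = 2×2 + 1×2 + 1×3 = 9; y[2] = 2×3 + 1×2 + 1×2 = 10. Result: [9, 9, 10]

[9, 9, 10]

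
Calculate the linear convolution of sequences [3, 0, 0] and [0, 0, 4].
y[0] = 3×0 = 0; y[1] = 3×0 + 0×0 = 0; y[2] = 3×4 + 0×0 + 0×0 = 12; y[3] = 0×4 + 0×0 = 0; y[4] = 0×4 = 0

[0, 0, 12, 0, 0]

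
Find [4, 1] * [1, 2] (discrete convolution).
y[0] = 4×1 = 4; y[1] = 4×2 + 1×1 = 9; y[2] = 1×2 = 2

[4, 9, 2]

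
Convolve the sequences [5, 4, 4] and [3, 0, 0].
y[0] = 5×3 = 15; y[1] = 5×0 + 4×3 = 12; y[2] = 5×0 + 4×0 + 4×3 = 12; y[3] = 4×0 + 4×0 = 0; y[4] = 4×0 = 0

[15, 12, 12, 0, 0]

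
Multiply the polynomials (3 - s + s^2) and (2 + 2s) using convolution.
Ascending coefficients: a = [3, -1, 1], b = [2, 2]. c[0] = 3×2 = 6; c[1] = 3×2 + -1×2 = 4; c[2] = -1×2 + 1×2 = 0; c[3] = 1×2 = 2. Result coefficients: [6, 4, 0, 2] → 6 + 4s + 2s^3

6 + 4s + 2s^3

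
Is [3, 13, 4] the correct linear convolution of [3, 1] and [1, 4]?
Recompute linear convolution of [3, 1] and [1, 4]: y[0] = 3×1 = 3; y[1] = 3×4 + 1×1 = 13; y[2] = 1×4 = 4 → [3, 13, 4]. Given [3, 13, 4] matches, so answer: Yes

Yes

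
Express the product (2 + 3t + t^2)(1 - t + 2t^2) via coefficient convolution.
Ascending coefficients: a = [2, 3, 1], b = [1, -1, 2]. c[0] = 2×1 = 2; c[1] = 2×-1 + 3×1 = 1; c[2] = 2×2 + 3×-1 + 1×1 = 2; c[3] = 3×2 + 1×-1 = 5; c[4] = 1×2 = 2. Result coefficients: [2, 1, 2, 5, 2] → 2 + t + 2t^2 + 5t^3 + 2t^4

2 + t + 2t^2 + 5t^3 + 2t^4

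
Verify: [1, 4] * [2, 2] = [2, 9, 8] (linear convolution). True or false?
Recompute linear convolution of [1, 4] and [2, 2]: y[0] = 1×2 = 2; y[1] = 1×2 + 4×2 = 10; y[2] = 4×2 = 8 → [2, 10, 8]. Compare to given [2, 9, 8]: they differ at index 1: given 9, correct 10, so answer: No

No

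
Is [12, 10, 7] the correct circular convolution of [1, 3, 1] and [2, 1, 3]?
Recompute circular convolution of [1, 3, 1] and [2, 1, 3]: y[0] = 1×2 + 3×3 + 1×1 = 12; y[1] = 1×1 + 3×2 + 1×3 = 10; y[2] = 1×3 + 3×1 + 1×2 = 8 → [12, 10, 8]. Compare to given [12, 10, 7]: they differ at index 2: given 7, correct 8, so answer: No

No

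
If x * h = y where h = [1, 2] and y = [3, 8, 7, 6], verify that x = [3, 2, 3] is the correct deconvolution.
Forward-compute [3, 2, 3] * [1, 2]: y[0] = 3×1 = 3; y[1] = 3×2 + 2×1 = 8; y[2] = 2×2 + 3×1 = 7; y[3] = 3×2 = 6 → [3, 8, 7, 6]. Matches given y = [3, 8, 7, 6], so verified.

Verified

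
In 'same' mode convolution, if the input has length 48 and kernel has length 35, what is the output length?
'Same' mode returns an output with the same length as the input: 48

48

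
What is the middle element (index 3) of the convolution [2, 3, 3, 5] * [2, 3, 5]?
Use y[k] = Σ_i a[i]·b[k-i] at k=3. y[3] = 3×5 + 3×3 + 5×2 = 34

34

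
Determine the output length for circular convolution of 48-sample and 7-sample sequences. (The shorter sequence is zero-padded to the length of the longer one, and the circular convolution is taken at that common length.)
Circular convolution (zero-padding the shorter input) has length max(m, n) = max(48, 7) = 48

48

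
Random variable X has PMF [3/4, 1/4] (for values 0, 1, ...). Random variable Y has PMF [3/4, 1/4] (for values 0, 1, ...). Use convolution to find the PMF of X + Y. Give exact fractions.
P(X+Y=k) = Σ_i P(X=i)·P(Y=k-i) — a convolution of [3/4, 1/4] and [3/4, 1/4]. P(X+Y=0) = (3/4)×(3/4) = 9/16; P(X+Y=1) = (3/4)×(1/4) + (1/4)×(3/4) = 3/16 + 3/16 = 3/8; P(X+Y=2) = (1/4)×(1/4) = 1/16. PMF: [9/16, 3/8, 1/16] (sums to 1 ✓)

[9/16, 3/8, 1/16]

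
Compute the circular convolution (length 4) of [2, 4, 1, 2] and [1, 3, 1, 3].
Use y[k] = Σ_j a[j]·b[(k-j) mod 4]. y[0] = 2×1 + 4×3 + 1×1 + 2×3 = 21; y[1] = 2×3 + 4×1 + 1×3 + 2×1 = 15; y[2] = 2×1 + 4×3 + 1×1 + 2×3 = 21; y[3] = 2×3 + 4×1 + 1×3 + 2×1 = 15. Result: [21, 15, 21, 15]

[21, 15, 21, 15]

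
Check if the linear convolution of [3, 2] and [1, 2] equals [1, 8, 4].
Recompute linear convolution of [3, 2] and [1, 2]: y[0] = 3×1 = 3; y[1] = 3×2 + 2×1 = 8; y[2] = 2×2 = 4 → [3, 8, 4]. Compare to given [1, 8, 4]: they differ at index 0: given 1, correct 3, so answer: No

No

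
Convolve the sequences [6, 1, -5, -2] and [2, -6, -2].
y[0] = 6×2 = 12; y[1] = 6×-6 + 1×2 = -34; y[2] = 6×-2 + 1×-6 + -5×2 = -28; y[3] = 1×-2 + -5×-6 + -2×2 = 24; y[4] = -5×-2 + -2×-6 = 22; y[5] = -2×-2 = 4

[12, -34, -28, 24, 22, 4]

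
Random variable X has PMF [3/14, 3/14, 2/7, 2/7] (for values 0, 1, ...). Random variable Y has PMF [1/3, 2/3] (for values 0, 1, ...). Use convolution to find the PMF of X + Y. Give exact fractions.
P(X+Y=k) = Σ_i P(X=i)·P(Y=k-i) — a convolution of [3/14, 3/14, 2/7, 2/7] and [1/3, 2/3]. P(X+Y=0) = (3/14)×(1/3) = 1/14; P(X+Y=1) = (3/14)×(2/3) + (3/14)×(1/3) = 1/7 + 1/14 = 3/14; P(X+Y=2) = (3/14)×(2/3) + (2/7)×(1/3) = 1/7 + 2/21 = 5/21; P(X+Y=3) = (2/7)×(2/3) + (2/7)×(1/3) = 4/21 + 2/21 = 2/7; P(X+Y=4) = (2/7)×(2/3) = 4/21. PMF: [1/14, 3/14, 5/21, 2/7, 4/21] (sums to 1 ✓)

[1/14, 3/14, 5/21, 2/7, 4/21]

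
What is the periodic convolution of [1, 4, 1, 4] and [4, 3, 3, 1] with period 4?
Use y[k] = Σ_j f[j]·g[(k-j) mod 4]. y[0] = 1×4 + 4×1 + 1×3 + 4×3 = 23; y[1] = 1×3 + 4×4 + 1×1 + 4×3 = 32; y[2] = 1×3 + 4×3 + 1×4 + 4×1 = 23; y[3] = 1×1 + 4×3 + 1×3 + 4×4 = 32. Result: [23, 32, 23, 32]

[23, 32, 23, 32]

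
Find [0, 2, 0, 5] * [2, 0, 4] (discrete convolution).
y[0] = 0×2 = 0; y[1] = 0×0 + 2×2 = 4; y[2] = 0×4 + 2×0 + 0×2 = 0; y[3] = 2×4 + 0×0 + 5×2 = 18; y[4] = 0×4 + 5×0 = 0; y[5] = 5×4 = 20

[0, 4, 0, 18, 0, 20]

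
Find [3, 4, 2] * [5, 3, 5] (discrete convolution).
y[0] = 3×5 = 15; y[1] = 3×3 + 4×5 = 29; y[2] = 3×5 + 4×3 + 2×5 = 37; y[3] = 4×5 + 2×3 = 26; y[4] = 2×5 = 10

[15, 29, 37, 26, 10]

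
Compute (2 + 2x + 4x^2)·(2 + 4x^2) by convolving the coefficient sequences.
Ascending coefficients: a = [2, 2, 4], b = [2, 0, 4]. c[0] = 2×2 = 4; c[1] = 2×0 + 2×2 = 4; c[2] = 2×4 + 2×0 + 4×2 = 16; c[3] = 2×4 + 4×0 = 8; c[4] = 4×4 = 16. Result coefficients: [4, 4, 16, 8, 16] → 4 + 4x + 16x^2 + 8x^3 + 16x^4

4 + 4x + 16x^2 + 8x^3 + 16x^4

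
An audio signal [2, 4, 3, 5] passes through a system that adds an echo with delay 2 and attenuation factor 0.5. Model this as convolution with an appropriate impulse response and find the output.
Direct-path + delayed-attenuated-path model → impulse response h = [1, 0, 0.5] (1 at lag 0, 0.5 at lag 2). Output y[n] = x[n] + 0.5·x[n - 2] (with x[n] = 0 outside 0..3): y[0] = 2 + 0.5×0 = 2; y[1] = 4 + 0.5×0 = 4; y[2] = 3 + 0.5×2 = 4.0; y[3] = 5 + 0.5×4 = 7.0; y[4] = 0 + 0.5×3 = 1.5; y[5] = 0 + 0.5×5 = 2.5. So y = [2, 4, 4.0, 7.0, 1.5, 2.5]

[2, 4, 4.0, 7.0, 1.5, 2.5]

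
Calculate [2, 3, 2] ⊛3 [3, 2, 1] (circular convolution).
Use y[k] = Σ_j u[j]·v[(k-j) mod 3]. y[0] = 2×3 + 3×1 + 2×2 = 13; y[1] = 2×2 + 3×3 + 2×1 = 15; y[2] = 2×1 + 3×2 + 2×3 = 14. Result: [13, 15, 14]

[13, 15, 14]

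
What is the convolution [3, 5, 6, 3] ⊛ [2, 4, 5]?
y[0] = 3×2 = 6; y[1] = 3×4 + 5×2 = 22; y[2] = 3×5 + 5×4 + 6×2 = 47; y[3] = 5×5 + 6×4 + 3×2 = 55; y[4] = 6×5 + 3×4 = 42; y[5] = 3×5 = 15

[6, 22, 47, 55, 42, 15]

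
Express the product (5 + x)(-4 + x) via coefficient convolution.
Ascending coefficients: a = [5, 1], b = [-4, 1]. c[0] = 5×-4 = -20; c[1] = 5×1 + 1×-4 = 1; c[2] = 1×1 = 1. Result coefficients: [-20, 1, 1] → -20 + x + x^2

-20 + x + x^2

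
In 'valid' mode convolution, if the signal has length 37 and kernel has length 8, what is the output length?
'Valid' mode counts only positions where the kernel fully overlaps the signal: m - n + 1 = 37 - 8 + 1 = 30

30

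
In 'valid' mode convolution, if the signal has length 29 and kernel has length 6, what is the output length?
'Valid' mode counts only positions where the kernel fully overlaps the signal: m - n + 1 = 29 - 6 + 1 = 24

24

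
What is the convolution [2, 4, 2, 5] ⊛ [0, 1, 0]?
y[0] = 2×0 = 0; y[1] = 2×1 + 4×0 = 2; y[2] = 2×0 + 4×1 + 2×0 = 4; y[3] = 4×0 + 2×1 + 5×0 = 2; y[4] = 2×0 + 5×1 = 5; y[5] = 5×0 = 0

[0, 2, 4, 2, 5, 0]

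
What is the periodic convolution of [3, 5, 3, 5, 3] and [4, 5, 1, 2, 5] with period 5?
Use y[k] = Σ_j s[j]·t[(k-j) mod 5]. y[0] = 3×4 + 5×5 + 3×2 + 5×1 + 3×5 = 63; y[1] = 3×5 + 5×4 + 3×5 + 5×2 + 3×1 = 63; y[2] = 3×1 + 5×5 + 3×4 + 5×5 + 3×2 = 71; y[3] = 3×2 + 5×1 + 3×5 + 5×4 + 3×5 = 61; y[4] = 3×5 + 5×2 + 3×1 + 5×5 + 3×4 = 65. Result: [63, 63, 71, 61, 65]

[63, 63, 71, 61, 65]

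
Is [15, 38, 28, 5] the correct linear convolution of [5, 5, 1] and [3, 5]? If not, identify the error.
Recompute linear convolution of [5, 5, 1] and [3, 5]: y[0] = 5×3 = 15; y[1] = 5×5 + 5×3 = 40; y[2] = 5×5 + 1×3 = 28; y[3] = 1×5 = 5 → [15, 40, 28, 5]. Compare to given [15, 38, 28, 5]: they differ at index 1: given 38, correct 40, so answer: No

No. Error at index 1: given 38, correct 40.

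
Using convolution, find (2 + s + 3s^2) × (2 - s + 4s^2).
Ascending coefficients: a = [2, 1, 3], b = [2, -1, 4]. c[0] = 2×2 = 4; c[1] = 2×-1 + 1×2 = 0; c[2] = 2×4 + 1×-1 + 3×2 = 13; c[3] = 1×4 + 3×-1 = 1; c[4] = 3×4 = 12. Result coefficients: [4, 0, 13, 1, 12] → 4 + 13s^2 + s^3 + 12s^4

4 + 13s^2 + s^3 + 12s^4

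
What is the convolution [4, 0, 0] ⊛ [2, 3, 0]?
y[0] = 4×2 = 8; y[1] = 4×3 + 0×2 = 12; y[2] = 4×0 + 0×3 + 0×2 = 0; y[3] = 0×0 + 0×3 = 0; y[4] = 0×0 = 0

[8, 12, 0, 0, 0]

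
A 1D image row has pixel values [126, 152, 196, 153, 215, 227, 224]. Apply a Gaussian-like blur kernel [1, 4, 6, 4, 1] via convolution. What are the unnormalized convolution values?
Convolve image row [126, 152, 196, 153, 215, 227, 224] with kernel [1, 4, 6, 4, 1]: y[0] = 126×1 = 126; y[1] = 126×4 + 152×1 = 656; y[2] = 126×6 + 152×4 + 196×1 = 1560; y[3] = 126×4 + 152×6 + 196×4 + 153×1 = 2353; y[4] = 126×1 + 152×4 + 196×6 + 153×4 + 215×1 = 2737; y[5] = 152×1 + 196×4 + 153×6 + 215×4 + 227×1 = 2941; y[6] = 196×1 + 153×4 + 215×6 + 227×4 + 224×1 = 3230; y[7] = 153×1 + 215×4 + 227×6 + 224×4 = 3271; y[8] = 215×1 + 227×4 + 224×6 = 2467; y[9] = 227×1 + 224×4 = 1123; y[10] = 224×1 = 224 → [126, 656, 1560, 2353, 2737, 2941, 3230, 3271, 2467, 1123, 224]. Normalization factor = sum(kernel) = 16.

[126, 656, 1560, 2353, 2737, 2941, 3230, 3271, 2467, 1123, 224]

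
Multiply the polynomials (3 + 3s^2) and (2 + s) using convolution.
Ascending coefficients: a = [3, 0, 3], b = [2, 1]. c[0] = 3×2 = 6; c[1] = 3×1 + 0×2 = 3; c[2] = 0×1 + 3×2 = 6; c[3] = 3×1 = 3. Result coefficients: [6, 3, 6, 3] → 6 + 3s + 6s^2 + 3s^3

6 + 3s + 6s^2 + 3s^3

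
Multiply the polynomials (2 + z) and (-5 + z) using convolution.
Ascending coefficients: a = [2, 1], b = [-5, 1]. c[0] = 2×-5 = -10; c[1] = 2×1 + 1×-5 = -3; c[2] = 1×1 = 1. Result coefficients: [-10, -3, 1] → -10 - 3z + z^2

-10 - 3z + z^2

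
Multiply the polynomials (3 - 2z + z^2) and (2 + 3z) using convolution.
Ascending coefficients: a = [3, -2, 1], b = [2, 3]. c[0] = 3×2 = 6; c[1] = 3×3 + -2×2 = 5; c[2] = -2×3 + 1×2 = -4; c[3] = 1×3 = 3. Result coefficients: [6, 5, -4, 3] → 6 + 5z - 4z^2 + 3z^3

6 + 5z - 4z^2 + 3z^3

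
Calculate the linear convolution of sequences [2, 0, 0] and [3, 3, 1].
y[0] = 2×3 = 6; y[1] = 2×3 + 0×3 = 6; y[2] = 2×1 + 0×3 + 0×3 = 2; y[3] = 0×1 + 0×3 = 0; y[4] = 0×1 = 0

[6, 6, 2, 0, 0]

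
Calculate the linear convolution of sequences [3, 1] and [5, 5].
y[0] = 3×5 = 15; y[1] = 3×5 + 1×5 = 20; y[2] = 1×5 = 5

[15, 20, 5]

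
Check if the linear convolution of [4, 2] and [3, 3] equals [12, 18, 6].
Recompute linear convolution of [4, 2] and [3, 3]: y[0] = 4×3 = 12; y[1] = 4×3 + 2×3 = 18; y[2] = 2×3 = 6 → [12, 18, 6]. Given [12, 18, 6] matches, so answer: Yes

Yes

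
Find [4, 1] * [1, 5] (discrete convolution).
y[0] = 4×1 = 4; y[1] = 4×5 + 1×1 = 21; y[2] = 1×5 = 5

[4, 21, 5]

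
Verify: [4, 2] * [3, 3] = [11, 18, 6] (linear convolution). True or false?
Recompute linear convolution of [4, 2] and [3, 3]: y[0] = 4×3 = 12; y[1] = 4×3 + 2×3 = 18; y[2] = 2×3 = 6 → [12, 18, 6]. Compare to given [11, 18, 6]: they differ at index 0: given 11, correct 12, so answer: No

No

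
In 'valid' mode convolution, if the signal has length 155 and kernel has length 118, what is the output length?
'Valid' mode counts only positions where the kernel fully overlaps the signal: m - n + 1 = 155 - 118 + 1 = 38

38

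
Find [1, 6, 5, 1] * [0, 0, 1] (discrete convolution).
y[0] = 1×0 = 0; y[1] = 1×0 + 6×0 = 0; y[2] = 1×1 + 6×0 + 5×0 = 1; y[3] = 6×1 + 5×0 + 1×0 = 6; y[4] = 5×1 + 1×0 = 5; y[5] = 1×1 = 1

[0, 0, 1, 6, 5, 1]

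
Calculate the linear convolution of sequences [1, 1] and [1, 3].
y[0] = 1×1 = 1; y[1] = 1×3 + 1×1 = 4; y[2] = 1×3 = 3

[1, 4, 3]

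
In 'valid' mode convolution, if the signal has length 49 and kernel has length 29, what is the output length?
'Valid' mode counts only positions where the kernel fully overlaps the signal: m - n + 1 = 49 - 29 + 1 = 21

21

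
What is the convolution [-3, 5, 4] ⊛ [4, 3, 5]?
y[0] = -3×4 = -12; y[1] = -3×3 + 5×4 = 11; y[2] = -3×5 + 5×3 + 4×4 = 16; y[3] = 5×5 + 4×3 = 37; y[4] = 4×5 = 20

[-12, 11, 16, 37, 20]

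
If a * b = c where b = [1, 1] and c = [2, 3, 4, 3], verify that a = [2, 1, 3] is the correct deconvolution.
Forward-compute [2, 1, 3] * [1, 1]: c[0] = 2×1 = 2; c[1] = 2×1 + 1×1 = 3; c[2] = 1×1 + 3×1 = 4; c[3] = 3×1 = 3 → [2, 3, 4, 3]. Matches given c = [2, 3, 4, 3], so verified.

Verified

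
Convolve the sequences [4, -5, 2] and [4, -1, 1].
y[0] = 4×4 = 16; y[1] = 4×-1 + -5×4 = -24; y[2] = 4×1 + -5×-1 + 2×4 = 17; y[3] = -5×1 + 2×-1 = -7; y[4] = 2×1 = 2

[16, -24, 17, -7, 2]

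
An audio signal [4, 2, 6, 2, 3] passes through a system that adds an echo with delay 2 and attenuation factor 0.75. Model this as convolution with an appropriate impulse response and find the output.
Direct-path + delayed-attenuated-path model → impulse response h = [1, 0, 0.75] (1 at lag 0, 0.75 at lag 2). Output y[n] = x[n] + 0.75·x[n - 2] (with x[n] = 0 outside 0..4): y[0] = 4 + 0.75×0 = 4; y[1] = 2 + 0.75×0 = 2; y[2] = 6 + 0.75×4 = 9.0; y[3] = 2 + 0.75×2 = 3.5; y[4] = 3 + 0.75×6 = 7.5; y[5] = 0 + 0.75×2 = 1.5; y[6] = 0 + 0.75×3 = 2.25. So y = [4, 2, 9.0, 3.5, 7.5, 1.5, 2.25]

[4, 2, 9.0, 3.5, 7.5, 1.5, 2.25]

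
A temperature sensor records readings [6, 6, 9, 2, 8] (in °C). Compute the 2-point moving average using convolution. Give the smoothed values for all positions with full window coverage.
2-point moving average kernel = [1, 1]. Apply in 'valid' mode (full window coverage): avg[0] = (6 + 6) / 2 = 6.0; avg[1] = (6 + 9) / 2 = 7.5; avg[2] = (9 + 2) / 2 = 5.5; avg[3] = (2 + 8) / 2 = 5.0. Smoothed values: [6.0, 7.5, 5.5, 5.0]

[6.0, 7.5, 5.5, 5.0]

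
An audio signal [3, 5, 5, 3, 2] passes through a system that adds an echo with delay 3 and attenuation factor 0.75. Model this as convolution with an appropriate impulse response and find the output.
Direct-path + delayed-attenuated-path model → impulse response h = [1, 0, 0, 0.75] (1 at lag 0, 0.75 at lag 3). Output y[n] = x[n] + 0.75·x[n - 3] (with x[n] = 0 outside 0..4): y[0] = 3 + 0.75×0 = 3; y[1] = 5 + 0.75×0 = 5; y[2] = 5 + 0.75×0 = 5; y[3] = 3 + 0.75×3 = 5.25; y[4] = 2 + 0.75×5 = 5.75; y[5] = 0 + 0.75×5 = 3.75; y[6] = 0 + 0.75×3 = 2.25; y[7] = 0 + 0.75×2 = 1.5. So y = [3, 5, 5, 5.25, 5.75, 3.75, 2.25, 1.5]

[3, 5, 5, 5.25, 5.75, 3.75, 2.25, 1.5]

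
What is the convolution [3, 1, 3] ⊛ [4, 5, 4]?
y[0] = 3×4 = 12; y[1] = 3×5 + 1×4 = 19; y[2] = 3×4 + 1×5 + 3×4 = 29; y[3] = 1×4 + 3×5 = 19; y[4] = 3×4 = 12

[12, 19, 29, 19, 12]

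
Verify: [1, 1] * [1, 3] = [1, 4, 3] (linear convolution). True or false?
Recompute linear convolution of [1, 1] and [1, 3]: y[0] = 1×1 = 1; y[1] = 1×3 + 1×1 = 4; y[2] = 1×3 = 3 → [1, 4, 3]. Given [1, 4, 3] matches, so answer: Yes

Yes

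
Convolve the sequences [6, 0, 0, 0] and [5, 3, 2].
y[0] = 6×5 = 30; y[1] = 6×3 + 0×5 = 18; y[2] = 6×2 + 0×3 + 0×5 = 12; y[3] = 0×2 + 0×3 + 0×5 = 0; y[4] = 0×2 + 0×3 = 0; y[5] = 0×2 = 0

[30, 18, 12, 0, 0, 0]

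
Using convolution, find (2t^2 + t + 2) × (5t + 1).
Ascending coefficients: a = [2, 1, 2], b = [1, 5]. c[0] = 2×1 = 2; c[1] = 2×5 + 1×1 = 11; c[2] = 1×5 + 2×1 = 7; c[3] = 2×5 = 10. Result coefficients: [2, 11, 7, 10] → 10t^3 + 7t^2 + 11t + 2

10t^3 + 7t^2 + 11t + 2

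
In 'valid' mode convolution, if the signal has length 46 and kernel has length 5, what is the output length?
'Valid' mode counts only positions where the kernel fully overlaps the signal: m - n + 1 = 46 - 5 + 1 = 42

42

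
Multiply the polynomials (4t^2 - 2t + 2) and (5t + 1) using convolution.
Ascending coefficients: a = [2, -2, 4], b = [1, 5]. c[0] = 2×1 = 2; c[1] = 2×5 + -2×1 = 8; c[2] = -2×5 + 4×1 = -6; c[3] = 4×5 = 20. Result coefficients: [2, 8, -6, 20] → 20t^3 - 6t^2 + 8t + 2

20t^3 - 6t^2 + 8t + 2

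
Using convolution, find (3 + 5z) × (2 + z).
Ascending coefficients: a = [3, 5], b = [2, 1]. c[0] = 3×2 = 6; c[1] = 3×1 + 5×2 = 13; c[2] = 5×1 = 5. Result coefficients: [6, 13, 5] → 6 + 13z + 5z^2

6 + 13z + 5z^2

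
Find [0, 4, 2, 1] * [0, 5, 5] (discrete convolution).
y[0] = 0×0 = 0; y[1] = 0×5 + 4×0 = 0; y[2] = 0×5 + 4×5 + 2×0 = 20; y[3] = 4×5 + 2×5 + 1×0 = 30; y[4] = 2×5 + 1×5 = 15; y[5] = 1×5 = 5

[0, 0, 20, 30, 15, 5]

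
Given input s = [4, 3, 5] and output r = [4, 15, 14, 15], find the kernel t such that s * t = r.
Output length 4 = len(s) + len(t) - 1 ⇒ len(t) = 2. Solve t forward using t[k] = (r[k] - Σ_{i≥1} s[i]·t[k-i]) / s[0]: t[0] = r[0] / s[0] = 4 / 4 = 1; t[1] = (r[1] - 3×1) / s[0] = (15 - 3×1) / 4 = 3. So t = [1, 3]. Forward-check [4, 3, 5] * [1, 3]: r[0] = 4×1 = 4; r[1] = 4×3 + 3×1 = 15; r[2] = 3×3 + 5×1 = 14; r[3] = 5×3 = 15 → [4, 15, 14, 15] ✓

[1, 3]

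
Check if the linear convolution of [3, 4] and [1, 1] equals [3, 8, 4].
Recompute linear convolution of [3, 4] and [1, 1]: y[0] = 3×1 = 3; y[1] = 3×1 + 4×1 = 7; y[2] = 4×1 = 4 → [3, 7, 4]. Compare to given [3, 8, 4]: they differ at index 1: given 8, correct 7, so answer: No

No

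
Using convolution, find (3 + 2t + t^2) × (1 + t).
Ascending coefficients: a = [3, 2, 1], b = [1, 1]. c[0] = 3×1 = 3; c[1] = 3×1 + 2×1 = 5; c[2] = 2×1 + 1×1 = 3; c[3] = 1×1 = 1. Result coefficients: [3, 5, 3, 1] → 3 + 5t + 3t^2 + t^3

3 + 5t + 3t^2 + t^3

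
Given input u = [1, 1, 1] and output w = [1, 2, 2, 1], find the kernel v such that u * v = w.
Output length 4 = len(u) + len(v) - 1 ⇒ len(v) = 2. Solve v forward using v[k] = (w[k] - Σ_{i≥1} u[i]·v[k-i]) / u[0]: v[0] = w[0] / u[0] = 1 / 1 = 1; v[1] = (w[1] - 1×1) / u[0] = (2 - 1×1) / 1 = 1. So v = [1, 1]. Forward-check [1, 1, 1] * [1, 1]: w[0] = 1×1 = 1; w[1] = 1×1 + 1×1 = 2; w[2] = 1×1 + 1×1 = 2; w[3] = 1×1 = 1 → [1, 2, 2, 1] ✓

[1, 1]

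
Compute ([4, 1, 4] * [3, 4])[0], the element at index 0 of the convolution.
Use y[k] = Σ_i a[i]·b[k-i] at k=0. y[0] = 4×3 = 12

12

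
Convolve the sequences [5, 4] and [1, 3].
y[0] = 5×1 = 5; y[1] = 5×3 + 4×1 = 19; y[2] = 4×3 = 12

[5, 19, 12]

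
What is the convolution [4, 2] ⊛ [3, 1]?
y[0] = 4×3 = 12; y[1] = 4×1 + 2×3 = 10; y[2] = 2×1 = 2

[12, 10, 2]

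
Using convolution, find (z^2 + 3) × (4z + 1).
Ascending coefficients: a = [3, 0, 1], b = [1, 4]. c[0] = 3×1 = 3; c[1] = 3×4 + 0×1 = 12; c[2] = 0×4 + 1×1 = 1; c[3] = 1×4 = 4. Result coefficients: [3, 12, 1, 4] → 4z^3 + z^2 + 12z + 3

4z^3 + z^2 + 12z + 3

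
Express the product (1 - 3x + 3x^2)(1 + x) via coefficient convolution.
Ascending coefficients: a = [1, -3, 3], b = [1, 1]. c[0] = 1×1 = 1; c[1] = 1×1 + -3×1 = -2; c[2] = -3×1 + 3×1 = 0; c[3] = 3×1 = 3. Result coefficients: [1, -2, 0, 3] → 1 - 2x + 3x^3

1 - 2x + 3x^3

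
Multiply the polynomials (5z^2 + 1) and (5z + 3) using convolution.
Ascending coefficients: a = [1, 0, 5], b = [3, 5]. c[0] = 1×3 = 3; c[1] = 1×5 + 0×3 = 5; c[2] = 0×5 + 5×3 = 15; c[3] = 5×5 = 25. Result coefficients: [3, 5, 15, 25] → 25z^3 + 15z^2 + 5z + 3

25z^3 + 15z^2 + 5z + 3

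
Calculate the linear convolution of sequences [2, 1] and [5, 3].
y[0] = 2×5 = 10; y[1] = 2×3 + 1×5 = 11; y[2] = 1×3 = 3

[10, 11, 3]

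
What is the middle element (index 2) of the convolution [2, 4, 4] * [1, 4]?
Use y[k] = Σ_i a[i]·b[k-i] at k=2. y[2] = 4×4 + 4×1 = 20

20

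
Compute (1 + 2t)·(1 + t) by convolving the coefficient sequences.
Ascending coefficients: a = [1, 2], b = [1, 1]. c[0] = 1×1 = 1; c[1] = 1×1 + 2×1 = 3; c[2] = 2×1 = 2. Result coefficients: [1, 3, 2] → 1 + 3t + 2t^2

1 + 3t + 2t^2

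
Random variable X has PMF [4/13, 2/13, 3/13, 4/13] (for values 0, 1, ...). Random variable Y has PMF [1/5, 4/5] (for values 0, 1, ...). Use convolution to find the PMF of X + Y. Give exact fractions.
P(X+Y=k) = Σ_i P(X=i)·P(Y=k-i) — a convolution of [4/13, 2/13, 3/13, 4/13] and [1/5, 4/5]. P(X+Y=0) = (4/13)×(1/5) = 4/65; P(X+Y=1) = (4/13)×(4/5) + (2/13)×(1/5) = 16/65 + 2/65 = 18/65; P(X+Y=2) = (2/13)×(4/5) + (3/13)×(1/5) = 8/65 + 3/65 = 11/65; P(X+Y=3) = (3/13)×(4/5) + (4/13)×(1/5) = 12/65 + 4/65 = 16/65; P(X+Y=4) = (4/13)×(4/5) = 16/65. PMF: [4/65, 18/65, 11/65, 16/65, 16/65] (sums to 1 ✓)

[4/65, 18/65, 11/65, 16/65, 16/65]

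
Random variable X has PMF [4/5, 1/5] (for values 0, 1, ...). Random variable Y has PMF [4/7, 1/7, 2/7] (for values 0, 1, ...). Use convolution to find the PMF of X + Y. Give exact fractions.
P(X+Y=k) = Σ_i P(X=i)·P(Y=k-i) — a convolution of [4/5, 1/5] and [4/7, 1/7, 2/7]. P(X+Y=0) = (4/5)×(4/7) = 16/35; P(X+Y=1) = (4/5)×(1/7) + (1/5)×(4/7) = 4/35 + 4/35 = 8/35; P(X+Y=2) = (4/5)×(2/7) + (1/5)×(1/7) = 8/35 + 1/35 = 9/35; P(X+Y=3) = (1/5)×(2/7) = 2/35. PMF: [16/35, 8/35, 9/35, 2/35] (sums to 1 ✓)

[16/35, 8/35, 9/35, 2/35]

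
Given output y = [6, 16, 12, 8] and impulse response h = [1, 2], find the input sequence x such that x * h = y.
Deconvolve y=[6, 16, 12, 8] by h=[1, 2]. Since h[0]=1, solve forward: x[0] = y[0] / 1 = 6; x[1] = (y[1] - 6×2) / 1 = 4; x[2] = (y[2] - 4×2) / 1 = 4. So x = [6, 4, 4]. Check by forward convolution: y[0] = 6×1 = 6; y[1] = 6×2 + 4×1 = 16; y[2] = 4×2 + 4×1 = 12; y[3] = 4×2 = 8

[6, 4, 4]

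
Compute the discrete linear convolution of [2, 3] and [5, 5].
y[0] = 2×5 = 10; y[1] = 2×5 + 3×5 = 25; y[2] = 3×5 = 15

[10, 25, 15]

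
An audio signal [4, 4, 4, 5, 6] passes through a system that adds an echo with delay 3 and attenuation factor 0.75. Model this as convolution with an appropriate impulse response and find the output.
Direct-path + delayed-attenuated-path model → impulse response h = [1, 0, 0, 0.75] (1 at lag 0, 0.75 at lag 3). Output y[n] = x[n] + 0.75·x[n - 3] (with x[n] = 0 outside 0..4): y[0] = 4 + 0.75×0 = 4; y[1] = 4 + 0.75×0 = 4; y[2] = 4 + 0.75×0 = 4; y[3] = 5 + 0.75×4 = 8.0; y[4] = 6 + 0.75×4 = 9.0; y[5] = 0 + 0.75×4 = 3.0; y[6] = 0 + 0.75×5 = 3.75; y[7] = 0 + 0.75×6 = 4.5. So y = [4, 4, 4, 8.0, 9.0, 3.0, 3.75, 4.5]

[4, 4, 4, 8.0, 9.0, 3.0, 3.75, 4.5]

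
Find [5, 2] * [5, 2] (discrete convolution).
y[0] = 5×5 = 25; y[1] = 5×2 + 2×5 = 20; y[2] = 2×2 = 4

[25, 20, 4]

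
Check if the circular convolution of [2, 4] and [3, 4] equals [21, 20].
Recompute circular convolution of [2, 4] and [3, 4]: y[0] = 2×3 + 4×4 = 22; y[1] = 2×4 + 4×3 = 20 → [22, 20]. Compare to given [21, 20]: they differ at index 0: given 21, correct 22, so answer: No

No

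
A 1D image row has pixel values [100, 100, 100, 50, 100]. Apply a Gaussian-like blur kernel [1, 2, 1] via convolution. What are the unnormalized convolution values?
Convolve image row [100, 100, 100, 50, 100] with kernel [1, 2, 1]: y[0] = 100×1 = 100; y[1] = 100×2 + 100×1 = 300; y[2] = 100×1 + 100×2 + 100×1 = 400; y[3] = 100×1 + 100×2 + 50×1 = 350; y[4] = 100×1 + 50×2 + 100×1 = 300; y[5] = 50×1 + 100×2 = 250; y[6] = 100×1 = 100 → [100, 300, 400, 350, 300, 250, 100]. Normalization factor = sum(kernel) = 4.

[100, 300, 400, 350, 300, 250, 100]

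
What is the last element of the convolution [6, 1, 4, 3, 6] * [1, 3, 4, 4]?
Use y[k] = Σ_i a[i]·b[k-i] at k=7. y[7] = 6×4 = 24

24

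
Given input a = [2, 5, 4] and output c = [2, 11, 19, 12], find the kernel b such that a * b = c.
Output length 4 = len(a) + len(b) - 1 ⇒ len(b) = 2. Solve b forward using b[k] = (c[k] - Σ_{i≥1} a[i]·b[k-i]) / a[0]: b[0] = c[0] / a[0] = 2 / 2 = 1; b[1] = (c[1] - 5×1) / a[0] = (11 - 5×1) / 2 = 3. So b = [1, 3]. Forward-check [2, 5, 4] * [1, 3]: c[0] = 2×1 = 2; c[1] = 2×3 + 5×1 = 11; c[2] = 5×3 + 4×1 = 19; c[3] = 4×3 = 12 → [2, 11, 19, 12] ✓

[1, 3]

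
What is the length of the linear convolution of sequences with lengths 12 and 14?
Linear/full convolution length: m + n - 1 = 12 + 14 - 1 = 25

25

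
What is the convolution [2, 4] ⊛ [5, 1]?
y[0] = 2×5 = 10; y[1] = 2×1 + 4×5 = 22; y[2] = 4×1 = 4

[10, 22, 4]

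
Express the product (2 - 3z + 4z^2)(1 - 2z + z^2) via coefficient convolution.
Ascending coefficients: a = [2, -3, 4], b = [1, -2, 1]. c[0] = 2×1 = 2; c[1] = 2×-2 + -3×1 = -7; c[2] = 2×1 + -3×-2 + 4×1 = 12; c[3] = -3×1 + 4×-2 = -11; c[4] = 4×1 = 4. Result coefficients: [2, -7, 12, -11, 4] → 2 - 7z + 12z^2 - 11z^3 + 4z^4

2 - 7z + 12z^2 - 11z^3 + 4z^4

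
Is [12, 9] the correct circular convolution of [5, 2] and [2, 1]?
Recompute circular convolution of [5, 2] and [2, 1]: y[0] = 5×2 + 2×1 = 12; y[1] = 5×1 + 2×2 = 9 → [12, 9]. Given [12, 9] matches, so answer: Yes

Yes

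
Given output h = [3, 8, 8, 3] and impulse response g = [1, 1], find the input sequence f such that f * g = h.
Deconvolve h=[3, 8, 8, 3] by g=[1, 1]. Since g[0]=1, solve forward: f[0] = h[0] / 1 = 3; f[1] = (h[1] - 3×1) / 1 = 5; f[2] = (h[2] - 5×1) / 1 = 3. So f = [3, 5, 3]. Check by forward convolution: h[0] = 3×1 = 3; h[1] = 3×1 + 5×1 = 8; h[2] = 5×1 + 3×1 = 8; h[3] = 3×1 = 3

[3, 5, 3]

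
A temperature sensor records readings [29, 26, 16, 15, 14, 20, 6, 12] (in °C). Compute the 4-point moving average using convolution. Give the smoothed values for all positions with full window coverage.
4-point moving average kernel = [1, 1, 1, 1]. Apply in 'valid' mode (full window coverage): avg[0] = (29 + 26 + 16 + 15) / 4 = 21.5; avg[1] = (26 + 16 + 15 + 14) / 4 = 17.75; avg[2] = (16 + 15 + 14 + 20) / 4 = 16.25; avg[3] = (15 + 14 + 20 + 6) / 4 = 13.75; avg[4] = (14 + 20 + 6 + 12) / 4 = 13.0. Smoothed values: [21.5, 17.75, 16.25, 13.75, 13.0]

[21.5, 17.75, 16.25, 13.75, 13.0]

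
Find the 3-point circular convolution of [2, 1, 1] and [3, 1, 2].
Use y[k] = Σ_j u[j]·v[(k-j) mod 3]. y[0] = 2×3 + 1×2 + 1×1 = 9; y[1] = 2×1 + 1×3 + 1×2 = 7; y[2] = 2×2 + 1×1 + 1×3 = 8. Result: [9, 7, 8]

[9, 7, 8]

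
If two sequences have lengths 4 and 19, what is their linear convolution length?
Linear/full convolution length: m + n - 1 = 4 + 19 - 1 = 22

22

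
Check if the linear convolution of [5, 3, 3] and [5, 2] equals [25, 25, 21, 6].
Recompute linear convolution of [5, 3, 3] and [5, 2]: y[0] = 5×5 = 25; y[1] = 5×2 + 3×5 = 25; y[2] = 3×2 + 3×5 = 21; y[3] = 3×2 = 6 → [25, 25, 21, 6]. Given [25, 25, 21, 6] matches, so answer: Yes

Yes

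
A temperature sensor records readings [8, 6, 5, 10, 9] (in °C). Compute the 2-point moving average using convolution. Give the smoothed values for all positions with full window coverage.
2-point moving average kernel = [1, 1]. Apply in 'valid' mode (full window coverage): avg[0] = (8 + 6) / 2 = 7.0; avg[1] = (6 + 5) / 2 = 5.5; avg[2] = (5 + 10) / 2 = 7.5; avg[3] = (10 + 9) / 2 = 9.5. Smoothed values: [7.0, 5.5, 7.5, 9.5]

[7.0, 5.5, 7.5, 9.5]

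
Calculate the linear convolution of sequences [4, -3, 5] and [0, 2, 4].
y[0] = 4×0 = 0; y[1] = 4×2 + -3×0 = 8; y[2] = 4×4 + -3×2 + 5×0 = 10; y[3] = -3×4 + 5×2 = -2; y[4] = 5×4 = 20

[0, 8, 10, -2, 20]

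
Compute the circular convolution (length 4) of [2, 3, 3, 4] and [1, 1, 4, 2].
Use y[k] = Σ_j f[j]·g[(k-j) mod 4]. y[0] = 2×1 + 3×2 + 3×4 + 4×1 = 24; y[1] = 2×1 + 3×1 + 3×2 + 4×4 = 27; y[2] = 2×4 + 3×1 + 3×1 + 4×2 = 22; y[3] = 2×2 + 3×4 + 3×1 + 4×1 = 23. Result: [24, 27, 22, 23]

[24, 27, 22, 23]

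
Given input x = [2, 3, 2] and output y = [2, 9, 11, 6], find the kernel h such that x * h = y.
Output length 4 = len(x) + len(h) - 1 ⇒ len(h) = 2. Solve h forward using h[k] = (y[k] - Σ_{i≥1} x[i]·h[k-i]) / x[0]: h[0] = y[0] / x[0] = 2 / 2 = 1; h[1] = (y[1] - 3×1) / x[0] = (9 - 3×1) / 2 = 3. So h = [1, 3]. Forward-check [2, 3, 2] * [1, 3]: y[0] = 2×1 = 2; y[1] = 2×3 + 3×1 = 9; y[2] = 3×3 + 2×1 = 11; y[3] = 2×3 = 6 → [2, 9, 11, 6] ✓

[1, 3]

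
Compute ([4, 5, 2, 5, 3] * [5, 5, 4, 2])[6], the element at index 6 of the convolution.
Use y[k] = Σ_i a[i]·b[k-i] at k=6. y[6] = 5×2 + 3×4 = 22

22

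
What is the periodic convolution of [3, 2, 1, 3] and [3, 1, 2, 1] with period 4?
Use y[k] = Σ_j f[j]·g[(k-j) mod 4]. y[0] = 3×3 + 2×1 + 1×2 + 3×1 = 16; y[1] = 3×1 + 2×3 + 1×1 + 3×2 = 16; y[2] = 3×2 + 2×1 + 1×3 + 3×1 = 14; y[3] = 3×1 + 2×2 + 1×1 + 3×3 = 17. Result: [16, 16, 14, 17]

[16, 16, 14, 17]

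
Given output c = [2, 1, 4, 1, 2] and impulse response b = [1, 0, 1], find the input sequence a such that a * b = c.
Deconvolve c=[2, 1, 4, 1, 2] by b=[1, 0, 1]. Since b[0]=1, solve forward: a[0] = c[0] / 1 = 2; a[1] = (c[1] - 2×0) / 1 = 1; a[2] = (c[2] - 1×0 - 2×1) / 1 = 2. So a = [2, 1, 2]. Check by forward convolution: c[0] = 2×1 = 2; c[1] = 2×0 + 1×1 = 1; c[2] = 2×1 + 1×0 + 2×1 = 4; c[3] = 1×1 + 2×0 = 1; c[4] = 2×1 = 2

[2, 1, 2]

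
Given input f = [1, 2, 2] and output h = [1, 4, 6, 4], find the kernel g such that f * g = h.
Output length 4 = len(f) + len(g) - 1 ⇒ len(g) = 2. Solve g forward using g[k] = (h[k] - Σ_{i≥1} f[i]·g[k-i]) / f[0]: g[0] = h[0] / f[0] = 1 / 1 = 1; g[1] = (h[1] - 2×1) / f[0] = (4 - 2×1) / 1 = 2. So g = [1, 2]. Forward-check [1, 2, 2] * [1, 2]: h[0] = 1×1 = 1; h[1] = 1×2 + 2×1 = 4; h[2] = 2×2 + 2×1 = 6; h[3] = 2×2 = 4 → [1, 4, 6, 4] ✓

[1, 2]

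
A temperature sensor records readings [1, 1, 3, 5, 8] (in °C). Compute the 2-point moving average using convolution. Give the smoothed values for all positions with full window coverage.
2-point moving average kernel = [1, 1]. Apply in 'valid' mode (full window coverage): avg[0] = (1 + 1) / 2 = 1.0; avg[1] = (1 + 3) / 2 = 2.0; avg[2] = (3 + 5) / 2 = 4.0; avg[3] = (5 + 8) / 2 = 6.5. Smoothed values: [1.0, 2.0, 4.0, 6.5]

[1.0, 2.0, 4.0, 6.5]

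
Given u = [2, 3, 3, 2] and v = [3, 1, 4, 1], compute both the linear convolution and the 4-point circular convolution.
Linear: y_lin[0] = 2×3 = 6; y_lin[1] = 2×1 + 3×3 = 11; y_lin[2] = 2×4 + 3×1 + 3×3 = 20; y_lin[3] = 2×1 + 3×4 + 3×1 + 2×3 = 23; y_lin[4] = 3×1 + 3×4 + 2×1 = 17; y_lin[5] = 3×1 + 2×4 = 11; y_lin[6] = 2×1 = 2 → [6, 11, 20, 23, 17, 11, 2]. Circular (length 4): y[0] = 2×3 + 3×1 + 3×4 + 2×1 = 23; y[1] = 2×1 + 3×3 + 3×1 + 2×4 = 22; y[2] = 2×4 + 3×1 + 3×3 + 2×1 = 22; y[3] = 2×1 + 3×4 + 3×1 + 2×3 = 23 → [23, 22, 22, 23]

Linear: [6, 11, 20, 23, 17, 11, 2], Circular: [23, 22, 22, 23]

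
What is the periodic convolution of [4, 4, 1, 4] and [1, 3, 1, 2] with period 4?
Use y[k] = Σ_j f[j]·g[(k-j) mod 4]. y[0] = 4×1 + 4×2 + 1×1 + 4×3 = 25; y[1] = 4×3 + 4×1 + 1×2 + 4×1 = 22; y[2] = 4×1 + 4×3 + 1×1 + 4×2 = 25; y[3] = 4×2 + 4×1 + 1×3 + 4×1 = 19. Result: [25, 22, 25, 19]

[25, 22, 25, 19]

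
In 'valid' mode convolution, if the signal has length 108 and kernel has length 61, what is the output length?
'Valid' mode counts only positions where the kernel fully overlaps the signal: m - n + 1 = 108 - 61 + 1 = 48

48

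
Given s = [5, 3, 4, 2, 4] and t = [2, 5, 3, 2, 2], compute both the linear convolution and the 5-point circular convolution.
Linear: y_lin[0] = 5×2 = 10; y_lin[1] = 5×5 + 3×2 = 31; y_lin[2] = 5×3 + 3×5 + 4×2 = 38; y_lin[3] = 5×2 + 3×3 + 4×5 + 2×2 = 43; y_lin[4] = 5×2 + 3×2 + 4×3 + 2×5 + 4×2 = 46; y_lin[5] = 3×2 + 4×2 + 2×3 + 4×5 = 40; y_lin[6] = 4×2 + 2×2 + 4×3 = 24; y_lin[7] = 2×2 + 4×2 = 12; y_lin[8] = 4×2 = 8 → [10, 31, 38, 43, 46, 40, 24, 12, 8]. Circular (length 5): y[0] = 5×2 + 3×2 + 4×2 + 2×3 + 4×5 = 50; y[1] = 5×5 + 3×2 + 4×2 + 2×2 + 4×3 = 55; y[2] = 5×3 + 3×5 + 4×2 + 2×2 + 4×2 = 50; y[3] = 5×2 + 3×3 + 4×5 + 2×2 + 4×2 = 51; y[4] = 5×2 + 3×2 + 4×3 + 2×5 + 4×2 = 46 → [50, 55, 50, 51, 46]

Linear: [10, 31, 38, 43, 46, 40, 24, 12, 8], Circular: [50, 55, 50, 51, 46]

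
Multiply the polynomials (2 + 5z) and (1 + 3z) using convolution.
Ascending coefficients: a = [2, 5], b = [1, 3]. c[0] = 2×1 = 2; c[1] = 2×3 + 5×1 = 11; c[2] = 5×3 = 15. Result coefficients: [2, 11, 15] → 2 + 11z + 15z^2

2 + 11z + 15z^2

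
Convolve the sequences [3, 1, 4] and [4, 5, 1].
y[0] = 3×4 = 12; y[1] = 3×5 + 1×4 = 19; y[2] = 3×1 + 1×5 + 4×4 = 24; y[3] = 1×1 + 4×5 = 21; y[4] = 4×1 = 4

[12, 19, 24, 21, 4]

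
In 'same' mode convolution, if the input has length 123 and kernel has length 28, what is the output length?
'Same' mode returns an output with the same length as the input: 123

123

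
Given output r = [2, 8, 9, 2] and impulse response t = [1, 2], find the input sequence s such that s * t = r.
Deconvolve r=[2, 8, 9, 2] by t=[1, 2]. Since t[0]=1, solve forward: s[0] = r[0] / 1 = 2; s[1] = (r[1] - 2×2) / 1 = 4; s[2] = (r[2] - 4×2) / 1 = 1. So s = [2, 4, 1]. Check by forward convolution: r[0] = 2×1 = 2; r[1] = 2×2 + 4×1 = 8; r[2] = 4×2 + 1×1 = 9; r[3] = 1×2 = 2

[2, 4, 1]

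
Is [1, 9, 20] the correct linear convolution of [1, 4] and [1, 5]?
Recompute linear convolution of [1, 4] and [1, 5]: y[0] = 1×1 = 1; y[1] = 1×5 + 4×1 = 9; y[2] = 4×5 = 20 → [1, 9, 20]. Given [1, 9, 20] matches, so answer: Yes

Yes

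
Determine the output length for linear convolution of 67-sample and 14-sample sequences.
Linear/full convolution length: m + n - 1 = 67 + 14 - 1 = 80

80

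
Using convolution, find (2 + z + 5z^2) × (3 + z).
Ascending coefficients: a = [2, 1, 5], b = [3, 1]. c[0] = 2×3 = 6; c[1] = 2×1 + 1×3 = 5; c[2] = 1×1 + 5×3 = 16; c[3] = 5×1 = 5. Result coefficients: [6, 5, 16, 5] → 6 + 5z + 16z^2 + 5z^3

6 + 5z + 16z^2 + 5z^3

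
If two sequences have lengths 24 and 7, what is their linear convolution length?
Linear/full convolution length: m + n - 1 = 24 + 7 - 1 = 30

30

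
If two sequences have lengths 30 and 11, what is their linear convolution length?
Linear/full convolution length: m + n - 1 = 30 + 11 - 1 = 40

40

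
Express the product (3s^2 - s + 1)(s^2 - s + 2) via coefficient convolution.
Ascending coefficients: a = [1, -1, 3], b = [2, -1, 1]. c[0] = 1×2 = 2; c[1] = 1×-1 + -1×2 = -3; c[2] = 1×1 + -1×-1 + 3×2 = 8; c[3] = -1×1 + 3×-1 = -4; c[4] = 3×1 = 3. Result coefficients: [2, -3, 8, -4, 3] → 3s^4 - 4s^3 + 8s^2 - 3s + 2

3s^4 - 4s^3 + 8s^2 - 3s + 2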